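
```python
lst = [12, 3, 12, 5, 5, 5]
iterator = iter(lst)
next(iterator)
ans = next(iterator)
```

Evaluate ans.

Step 1: Create iterator over [12, 3, 12, 5, 5, 5].
Step 2: next() consumes 12.
Step 3: next() returns 3.
Therefore ans = 3.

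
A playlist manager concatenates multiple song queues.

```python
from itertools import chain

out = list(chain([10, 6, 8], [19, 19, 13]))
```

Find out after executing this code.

Step 1: chain() concatenates iterables: [10, 6, 8] + [19, 19, 13].
Therefore out = [10, 6, 8, 19, 19, 13].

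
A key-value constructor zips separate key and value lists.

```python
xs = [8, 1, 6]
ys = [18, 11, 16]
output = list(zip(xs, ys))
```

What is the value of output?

Step 1: zip pairs elements at same index:
  Index 0: (8, 18)
  Index 1: (1, 11)
  Index 2: (6, 16)
Therefore output = [(8, 18), (1, 11), (6, 16)].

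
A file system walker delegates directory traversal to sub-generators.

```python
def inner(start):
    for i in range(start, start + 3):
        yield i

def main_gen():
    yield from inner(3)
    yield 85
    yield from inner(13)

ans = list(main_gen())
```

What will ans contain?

Step 1: main_gen() delegates to inner(3):
  yield 3
  yield 4
  yield 5
Step 2: yield 85
Step 3: Delegates to inner(13):
  yield 13
  yield 14
  yield 15
Therefore ans = [3, 4, 5, 85, 13, 14, 15].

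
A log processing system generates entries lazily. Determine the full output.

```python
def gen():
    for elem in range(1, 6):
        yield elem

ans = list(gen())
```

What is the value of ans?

Step 1: The generator yields each value from range(1, 6).
Step 2: list() consumes all yields: [1, 2, 3, 4, 5].
Therefore ans = [1, 2, 3, 4, 5].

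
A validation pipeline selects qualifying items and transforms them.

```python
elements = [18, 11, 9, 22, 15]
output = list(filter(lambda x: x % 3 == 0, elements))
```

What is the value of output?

Step 1: Filter elements divisible by 3:
  18 % 3 = 0: kept
  11 % 3 = 2: removed
  9 % 3 = 0: kept
  22 % 3 = 1: removed
  15 % 3 = 0: kept
Therefore output = [18, 9, 15].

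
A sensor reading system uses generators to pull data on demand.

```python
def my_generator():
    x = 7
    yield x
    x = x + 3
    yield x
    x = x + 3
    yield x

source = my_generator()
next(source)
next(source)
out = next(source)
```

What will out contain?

Step 1: Trace through generator execution:
  Yield 1: x starts at 7, yield 7
  Yield 2: x = 7 + 3 = 10, yield 10
  Yield 3: x = 10 + 3 = 13, yield 13
Step 2: First next() gets 7, second next() gets the second value, third next() yields 13.
Therefore out = 13.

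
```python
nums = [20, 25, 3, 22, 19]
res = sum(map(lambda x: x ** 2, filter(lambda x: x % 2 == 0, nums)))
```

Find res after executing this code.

Step 1: Filter even numbers from [20, 25, 3, 22, 19]: [20, 22]
Step 2: Square each: [400, 484]
Step 3: Sum = 884.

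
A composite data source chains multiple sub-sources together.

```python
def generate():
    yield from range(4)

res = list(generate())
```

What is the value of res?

Step 1: yield from delegates to the iterable, yielding each element.
Step 2: Collected values: [0, 1, 2, 3].
Therefore res = [0, 1, 2, 3].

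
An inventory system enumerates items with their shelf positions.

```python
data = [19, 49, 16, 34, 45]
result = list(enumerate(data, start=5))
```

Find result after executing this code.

Step 1: enumerate with start=5:
  (5, 19)
  (6, 49)
  (7, 16)
  (8, 34)
  (9, 45)
Therefore result = [(5, 19), (6, 49), (7, 16), (8, 34), (9, 45)].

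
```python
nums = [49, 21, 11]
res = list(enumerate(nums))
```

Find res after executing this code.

Step 1: enumerate pairs each element with its index:
  (0, 49)
  (1, 21)
  (2, 11)
Therefore res = [(0, 49), (1, 21), (2, 11)].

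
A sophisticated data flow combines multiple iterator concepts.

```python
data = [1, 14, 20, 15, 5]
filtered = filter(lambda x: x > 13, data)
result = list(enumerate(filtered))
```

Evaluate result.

Step 1: Filter [1, 14, 20, 15, 5] for > 13: [14, 20, 15].
Step 2: enumerate re-indexes from 0: [(0, 14), (1, 20), (2, 15)].
Therefore result = [(0, 14), (1, 20), (2, 15)].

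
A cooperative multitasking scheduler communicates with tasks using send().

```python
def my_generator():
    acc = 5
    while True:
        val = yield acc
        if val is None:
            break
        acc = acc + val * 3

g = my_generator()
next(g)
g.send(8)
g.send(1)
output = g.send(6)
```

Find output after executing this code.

Step 1: next() -> yield acc=5.
Step 2: send(8) -> val=8, acc = 5 + 8*3 = 29, yield 29.
Step 3: send(1) -> val=1, acc = 29 + 1*3 = 32, yield 32.
Step 4: send(6) -> val=6, acc = 32 + 6*3 = 50, yield 50.
Therefore output = 50.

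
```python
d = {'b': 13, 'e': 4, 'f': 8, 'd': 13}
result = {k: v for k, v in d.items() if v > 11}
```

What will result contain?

Step 1: Filter items where value > 11:
  'b': 13 > 11: kept
  'e': 4 <= 11: removed
  'f': 8 <= 11: removed
  'd': 13 > 11: kept
Therefore result = {'b': 13, 'd': 13}.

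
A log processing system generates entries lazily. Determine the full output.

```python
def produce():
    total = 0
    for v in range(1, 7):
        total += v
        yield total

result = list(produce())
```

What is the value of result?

Step 1: Generator accumulates running sum:
  v=1: total = 1, yield 1
  v=2: total = 3, yield 3
  v=3: total = 6, yield 6
  v=4: total = 10, yield 10
  v=5: total = 15, yield 15
  v=6: total = 21, yield 21
Therefore result = [1, 3, 6, 10, 15, 21].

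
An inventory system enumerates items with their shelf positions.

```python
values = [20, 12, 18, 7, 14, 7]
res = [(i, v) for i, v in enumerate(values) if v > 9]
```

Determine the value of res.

Step 1: Filter enumerate([20, 12, 18, 7, 14, 7]) keeping v > 9:
  (0, 20): 20 > 9, included
  (1, 12): 12 > 9, included
  (2, 18): 18 > 9, included
  (3, 7): 7 <= 9, excluded
  (4, 14): 14 > 9, included
  (5, 7): 7 <= 9, excluded
Therefore res = [(0, 20), (1, 12), (2, 18), (4, 14)].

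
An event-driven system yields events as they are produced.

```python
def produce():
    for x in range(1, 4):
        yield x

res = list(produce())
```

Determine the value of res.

Step 1: The generator yields each value from range(1, 4).
Step 2: list() consumes all yields: [1, 2, 3].
Therefore res = [1, 2, 3].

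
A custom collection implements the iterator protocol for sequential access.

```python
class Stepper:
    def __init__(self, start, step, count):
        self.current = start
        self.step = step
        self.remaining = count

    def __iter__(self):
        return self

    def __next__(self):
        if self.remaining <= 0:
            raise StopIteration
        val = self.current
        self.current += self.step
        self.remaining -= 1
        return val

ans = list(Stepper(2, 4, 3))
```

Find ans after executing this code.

Step 1: Stepper starts at 2, increments by 4, for 3 steps:
  Yield 2, then current += 4
  Yield 6, then current += 4
  Yield 10, then current += 4
Therefore ans = [2, 6, 10].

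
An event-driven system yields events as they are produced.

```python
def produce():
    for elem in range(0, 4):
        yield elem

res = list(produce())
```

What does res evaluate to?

Step 1: The generator yields each value from range(0, 4).
Step 2: list() consumes all yields: [0, 1, 2, 3].
Therefore res = [0, 1, 2, 3].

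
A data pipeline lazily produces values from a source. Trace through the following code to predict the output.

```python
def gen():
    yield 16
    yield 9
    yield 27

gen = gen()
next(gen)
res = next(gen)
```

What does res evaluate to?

Step 1: gen() creates a generator.
Step 2: next(gen) yields 16 (consumed and discarded).
Step 3: next(gen) yields 9, assigned to res.
Therefore res = 9.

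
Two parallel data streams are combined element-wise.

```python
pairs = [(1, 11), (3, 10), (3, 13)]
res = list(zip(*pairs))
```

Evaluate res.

Step 1: zip(*pairs) transposes: unzips [(1, 11), (3, 10), (3, 13)] into separate sequences.
Step 2: First elements: (1, 3, 3), second elements: (11, 10, 13).
Therefore res = [(1, 3, 3), (11, 10, 13)].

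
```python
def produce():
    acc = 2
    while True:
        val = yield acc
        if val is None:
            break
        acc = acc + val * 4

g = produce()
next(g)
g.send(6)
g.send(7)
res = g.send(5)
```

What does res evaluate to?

Step 1: next() -> yield acc=2.
Step 2: send(6) -> val=6, acc = 2 + 6*4 = 26, yield 26.
Step 3: send(7) -> val=7, acc = 26 + 7*4 = 54, yield 54.
Step 4: send(5) -> val=5, acc = 54 + 5*4 = 74, yield 74.
Therefore res = 74.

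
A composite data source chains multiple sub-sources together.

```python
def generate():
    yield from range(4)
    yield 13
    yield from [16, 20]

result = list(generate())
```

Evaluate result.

Step 1: Trace yields in order:
  yield 0
  yield 1
  yield 2
  yield 3
  yield 13
  yield 16
  yield 20
Therefore result = [0, 1, 2, 3, 13, 16, 20].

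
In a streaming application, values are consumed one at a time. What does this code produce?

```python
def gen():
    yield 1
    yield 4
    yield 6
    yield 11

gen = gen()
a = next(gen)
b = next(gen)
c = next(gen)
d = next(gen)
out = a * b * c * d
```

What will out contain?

Step 1: Create generator and consume all values:
  a = next(gen) = 1
  b = next(gen) = 4
  c = next(gen) = 6
  d = next(gen) = 11
Step 2: out = 1 * 4 * 6 * 11 = 264.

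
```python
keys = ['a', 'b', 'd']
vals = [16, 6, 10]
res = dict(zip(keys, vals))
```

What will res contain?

Step 1: zip pairs keys with values:
  'a' -> 16
  'b' -> 6
  'd' -> 10
Therefore res = {'a': 16, 'b': 6, 'd': 10}.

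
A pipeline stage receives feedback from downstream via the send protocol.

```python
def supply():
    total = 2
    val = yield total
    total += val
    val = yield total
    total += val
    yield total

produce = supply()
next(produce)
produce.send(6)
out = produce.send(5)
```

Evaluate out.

Step 1: next() -> yield total=2.
Step 2: send(6) -> val=6, total = 2+6 = 8, yield 8.
Step 3: send(5) -> val=5, total = 8+5 = 13, yield 13.
Therefore out = 13.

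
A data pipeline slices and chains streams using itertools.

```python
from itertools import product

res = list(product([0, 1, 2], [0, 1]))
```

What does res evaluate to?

Step 1: product([0, 1, 2], [0, 1]) gives all pairs:
  (0, 0)
  (0, 1)
  (1, 0)
  (1, 1)
  (2, 0)
  (2, 1)
Therefore res = [(0, 0), (0, 1), (1, 0), (1, 1), (2, 0), (2, 1)].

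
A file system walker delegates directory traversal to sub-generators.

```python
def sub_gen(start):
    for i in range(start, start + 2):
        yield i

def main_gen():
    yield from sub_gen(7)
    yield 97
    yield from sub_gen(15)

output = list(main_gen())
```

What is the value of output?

Step 1: main_gen() delegates to sub_gen(7):
  yield 7
  yield 8
Step 2: yield 97
Step 3: Delegates to sub_gen(15):
  yield 15
  yield 16
Therefore output = [7, 8, 97, 15, 16].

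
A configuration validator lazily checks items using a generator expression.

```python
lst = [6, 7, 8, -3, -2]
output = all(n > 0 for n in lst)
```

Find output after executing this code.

Step 1: Check n > 0 for each element in [6, 7, 8, -3, -2]:
  6 > 0: True
  7 > 0: True
  8 > 0: True
  -3 > 0: False
  -2 > 0: False
Step 2: all() returns False.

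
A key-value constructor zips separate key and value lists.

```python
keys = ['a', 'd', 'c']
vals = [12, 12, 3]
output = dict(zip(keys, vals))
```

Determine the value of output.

Step 1: zip pairs keys with values:
  'a' -> 12
  'd' -> 12
  'c' -> 3
Therefore output = {'a': 12, 'd': 12, 'c': 3}.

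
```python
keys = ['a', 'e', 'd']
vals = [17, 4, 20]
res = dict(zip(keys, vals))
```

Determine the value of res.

Step 1: zip pairs keys with values:
  'a' -> 17
  'e' -> 4
  'd' -> 20
Therefore res = {'a': 17, 'e': 4, 'd': 20}.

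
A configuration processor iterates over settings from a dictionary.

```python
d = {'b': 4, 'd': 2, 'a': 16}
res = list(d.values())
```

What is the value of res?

Step 1: d.values() returns the dictionary values in insertion order.
Therefore res = [4, 2, 16].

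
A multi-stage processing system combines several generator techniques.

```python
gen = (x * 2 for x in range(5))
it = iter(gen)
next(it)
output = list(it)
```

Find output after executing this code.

Step 1: Generator produces [0, 2, 4, 6, 8].
Step 2: next(it) consumes first element (0).
Step 3: list(it) collects remaining: [2, 4, 6, 8].
Therefore output = [2, 4, 6, 8].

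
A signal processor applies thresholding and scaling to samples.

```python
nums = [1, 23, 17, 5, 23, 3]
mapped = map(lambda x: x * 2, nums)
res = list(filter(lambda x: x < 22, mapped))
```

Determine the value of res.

Step 1: Map x * 2:
  1 -> 2
  23 -> 46
  17 -> 34
  5 -> 10
  23 -> 46
  3 -> 6
Step 2: Filter for < 22:
  2: kept
  46: removed
  34: removed
  10: kept
  46: removed
  6: kept
Therefore res = [2, 10, 6].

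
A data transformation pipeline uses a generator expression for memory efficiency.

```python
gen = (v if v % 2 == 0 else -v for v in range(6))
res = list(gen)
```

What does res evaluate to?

Step 1: For each v in range(6), yield v if even, else -v:
  v=0: even, yield 0
  v=1: odd, yield -1
  v=2: even, yield 2
  v=3: odd, yield -3
  v=4: even, yield 4
  v=5: odd, yield -5
Therefore res = [0, -1, 2, -3, 4, -5].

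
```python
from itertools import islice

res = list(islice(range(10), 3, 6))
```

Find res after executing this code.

Step 1: islice(range(10), 3, 6) takes elements at indices [3, 6).
Step 2: Elements: [3, 4, 5].
Therefore res = [3, 4, 5].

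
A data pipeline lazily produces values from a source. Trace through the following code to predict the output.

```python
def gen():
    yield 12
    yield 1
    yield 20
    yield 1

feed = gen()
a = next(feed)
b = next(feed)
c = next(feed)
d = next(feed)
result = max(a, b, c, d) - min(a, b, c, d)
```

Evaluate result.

Step 1: Create generator and consume all values:
  a = next(feed) = 12
  b = next(feed) = 1
  c = next(feed) = 20
  d = next(feed) = 1
Step 2: max = 20, min = 1, result = 20 - 1 = 19.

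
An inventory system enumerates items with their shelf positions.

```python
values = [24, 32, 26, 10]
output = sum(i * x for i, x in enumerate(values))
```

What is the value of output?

Step 1: Compute i * x for each (i, x) in enumerate([24, 32, 26, 10]):
  i=0, x=24: 0*24 = 0
  i=1, x=32: 1*32 = 32
  i=2, x=26: 2*26 = 52
  i=3, x=10: 3*10 = 30
Step 2: sum = 0 + 32 + 52 + 30 = 114.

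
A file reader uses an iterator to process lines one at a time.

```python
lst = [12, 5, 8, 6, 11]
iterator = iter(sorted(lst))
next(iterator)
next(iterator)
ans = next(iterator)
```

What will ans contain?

Step 1: sorted([12, 5, 8, 6, 11]) = [5, 6, 8, 11, 12].
Step 2: Create iterator and skip 2 elements.
Step 3: next() returns 8.
Therefore ans = 8.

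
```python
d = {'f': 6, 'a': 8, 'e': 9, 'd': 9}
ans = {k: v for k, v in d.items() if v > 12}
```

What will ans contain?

Step 1: Filter items where value > 12:
  'f': 6 <= 12: removed
  'a': 8 <= 12: removed
  'e': 9 <= 12: removed
  'd': 9 <= 12: removed
Therefore ans = {}.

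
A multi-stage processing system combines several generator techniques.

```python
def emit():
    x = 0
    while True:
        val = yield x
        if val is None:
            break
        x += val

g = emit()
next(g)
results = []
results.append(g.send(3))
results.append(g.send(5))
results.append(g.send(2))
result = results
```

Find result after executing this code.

Step 1: next(g) -> yield 0.
Step 2: send(3) -> x = 3, yield 3.
Step 3: send(5) -> x = 8, yield 8.
Step 4: send(2) -> x = 10, yield 10.
Therefore result = [3, 8, 10].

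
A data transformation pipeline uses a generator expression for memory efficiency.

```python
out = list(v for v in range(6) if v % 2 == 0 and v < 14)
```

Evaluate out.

Step 1: Filter range(6) where v % 2 == 0 and v < 14:
  v=0: both conditions met, included
  v=1: excluded (1 % 2 != 0)
  v=2: both conditions met, included
  v=3: excluded (3 % 2 != 0)
  v=4: both conditions met, included
  v=5: excluded (5 % 2 != 0)
Therefore out = [0, 2, 4].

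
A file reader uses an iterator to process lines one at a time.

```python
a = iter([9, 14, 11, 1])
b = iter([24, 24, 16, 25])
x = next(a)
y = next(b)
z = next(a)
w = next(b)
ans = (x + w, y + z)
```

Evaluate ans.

Step 1: a iterates [9, 14, 11, 1], b iterates [24, 24, 16, 25].
Step 2: x = next(a) = 9, y = next(b) = 24.
Step 3: z = next(a) = 14, w = next(b) = 24.
Step 4: ans = (9 + 24, 24 + 14) = (33, 38).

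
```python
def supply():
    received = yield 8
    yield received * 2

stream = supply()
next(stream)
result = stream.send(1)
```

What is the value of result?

Step 1: next(stream) advances to first yield, producing 8.
Step 2: send(1) resumes, received = 1.
Step 3: yield received * 2 = 1 * 2 = 2.
Therefore result = 2.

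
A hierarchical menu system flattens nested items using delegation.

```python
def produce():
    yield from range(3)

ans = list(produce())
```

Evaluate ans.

Step 1: yield from delegates to the iterable, yielding each element.
Step 2: Collected values: [0, 1, 2].
Therefore ans = [0, 1, 2].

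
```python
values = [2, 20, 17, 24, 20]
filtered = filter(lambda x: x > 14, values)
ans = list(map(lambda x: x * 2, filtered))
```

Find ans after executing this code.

Step 1: Filter values for elements > 14:
  2: removed
  20: kept
  17: kept
  24: kept
  20: kept
Step 2: Map x * 2 on filtered [20, 17, 24, 20]:
  20 -> 40
  17 -> 34
  24 -> 48
  20 -> 40
Therefore ans = [40, 34, 48, 40].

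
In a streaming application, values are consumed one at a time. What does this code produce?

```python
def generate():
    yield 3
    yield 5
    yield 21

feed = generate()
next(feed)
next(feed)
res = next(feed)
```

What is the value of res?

Step 1: generate() creates a generator.
Step 2: next(feed) yields 3 (consumed and discarded).
Step 3: next(feed) yields 5 (consumed and discarded).
Step 4: next(feed) yields 21, assigned to res.
Therefore res = 21.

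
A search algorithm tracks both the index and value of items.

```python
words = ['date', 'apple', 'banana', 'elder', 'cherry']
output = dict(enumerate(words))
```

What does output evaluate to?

Step 1: enumerate pairs indices with words:
  0 -> 'date'
  1 -> 'apple'
  2 -> 'banana'
  3 -> 'elder'
  4 -> 'cherry'
Therefore output = {0: 'date', 1: 'apple', 2: 'banana', 3: 'elder', 4: 'cherry'}.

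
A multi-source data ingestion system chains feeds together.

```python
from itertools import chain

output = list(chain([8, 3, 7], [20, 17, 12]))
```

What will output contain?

Step 1: chain() concatenates iterables: [8, 3, 7] + [20, 17, 12].
Therefore output = [8, 3, 7, 20, 17, 12].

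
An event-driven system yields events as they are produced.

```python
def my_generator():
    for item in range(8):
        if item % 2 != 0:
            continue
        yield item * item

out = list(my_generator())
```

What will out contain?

Step 1: Only yield item**2 when item is divisible by 2:
  item=0: 0 % 2 == 0, yield 0**2 = 0
  item=2: 2 % 2 == 0, yield 2**2 = 4
  item=4: 4 % 2 == 0, yield 4**2 = 16
  item=6: 6 % 2 == 0, yield 6**2 = 36
Therefore out = [0, 4, 16, 36].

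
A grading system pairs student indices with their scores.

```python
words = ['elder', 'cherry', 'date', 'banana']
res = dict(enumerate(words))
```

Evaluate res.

Step 1: enumerate pairs indices with words:
  0 -> 'elder'
  1 -> 'cherry'
  2 -> 'date'
  3 -> 'banana'
Therefore res = {0: 'elder', 1: 'cherry', 2: 'date', 3: 'banana'}.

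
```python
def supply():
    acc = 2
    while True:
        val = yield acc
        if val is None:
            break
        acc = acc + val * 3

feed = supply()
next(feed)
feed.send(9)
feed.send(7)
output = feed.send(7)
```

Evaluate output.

Step 1: next() -> yield acc=2.
Step 2: send(9) -> val=9, acc = 2 + 9*3 = 29, yield 29.
Step 3: send(7) -> val=7, acc = 29 + 7*3 = 50, yield 50.
Step 4: send(7) -> val=7, acc = 50 + 7*3 = 71, yield 71.
Therefore output = 71.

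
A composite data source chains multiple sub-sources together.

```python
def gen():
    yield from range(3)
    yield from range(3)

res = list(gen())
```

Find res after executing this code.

Step 1: Trace yields in order:
  yield 0
  yield 1
  yield 2
  yield 0
  yield 1
  yield 2
Therefore res = [0, 1, 2, 0, 1, 2].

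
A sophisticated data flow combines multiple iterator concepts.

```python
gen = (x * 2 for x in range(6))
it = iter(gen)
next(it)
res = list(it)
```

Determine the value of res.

Step 1: Generator produces [0, 2, 4, 6, 8, 10].
Step 2: next(it) consumes first element (0).
Step 3: list(it) collects remaining: [2, 4, 6, 8, 10].
Therefore res = [2, 4, 6, 8, 10].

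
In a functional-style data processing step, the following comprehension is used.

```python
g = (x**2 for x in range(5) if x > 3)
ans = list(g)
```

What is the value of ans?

Step 1: For range(5), keep x > 3, then square:
  x=0: 0 <= 3, excluded
  x=1: 1 <= 3, excluded
  x=2: 2 <= 3, excluded
  x=3: 3 <= 3, excluded
  x=4: 4 > 3, yield 4**2 = 16
Therefore ans = [16].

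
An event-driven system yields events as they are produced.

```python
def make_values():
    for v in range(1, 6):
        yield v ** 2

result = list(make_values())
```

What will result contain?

Step 1: For each v in range(1, 6), yield v**2:
  v=1: yield 1**2 = 1
  v=2: yield 2**2 = 4
  v=3: yield 3**2 = 9
  v=4: yield 4**2 = 16
  v=5: yield 5**2 = 25
Therefore result = [1, 4, 9, 16, 25].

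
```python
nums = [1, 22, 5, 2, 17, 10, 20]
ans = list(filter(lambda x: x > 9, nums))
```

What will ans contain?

Step 1: Filter elements > 9:
  1: removed
  22: kept
  5: removed
  2: removed
  17: kept
  10: kept
  20: kept
Therefore ans = [22, 17, 10, 20].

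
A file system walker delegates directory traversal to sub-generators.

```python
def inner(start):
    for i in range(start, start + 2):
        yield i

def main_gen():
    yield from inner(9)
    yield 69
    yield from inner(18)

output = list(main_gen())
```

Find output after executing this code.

Step 1: main_gen() delegates to inner(9):
  yield 9
  yield 10
Step 2: yield 69
Step 3: Delegates to inner(18):
  yield 18
  yield 19
Therefore output = [9, 10, 69, 18, 19].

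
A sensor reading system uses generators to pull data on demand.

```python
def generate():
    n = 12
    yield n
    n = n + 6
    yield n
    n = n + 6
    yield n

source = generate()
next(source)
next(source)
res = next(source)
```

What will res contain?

Step 1: Trace through generator execution:
  Yield 1: n starts at 12, yield 12
  Yield 2: n = 12 + 6 = 18, yield 18
  Yield 3: n = 18 + 6 = 24, yield 24
Step 2: First next() gets 12, second next() gets the second value, third next() yields 24.
Therefore res = 24.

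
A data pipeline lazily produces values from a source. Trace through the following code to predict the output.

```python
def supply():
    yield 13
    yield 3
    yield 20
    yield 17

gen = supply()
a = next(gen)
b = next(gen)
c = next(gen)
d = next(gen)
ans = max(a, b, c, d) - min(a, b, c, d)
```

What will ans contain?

Step 1: Create generator and consume all values:
  a = next(gen) = 13
  b = next(gen) = 3
  c = next(gen) = 20
  d = next(gen) = 17
Step 2: max = 20, min = 3, ans = 20 - 3 = 17.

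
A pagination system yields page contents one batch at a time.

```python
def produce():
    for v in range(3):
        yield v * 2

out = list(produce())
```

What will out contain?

Step 1: For each v in range(3), yield v * 2:
  v=0: yield 0 * 2 = 0
  v=1: yield 1 * 2 = 2
  v=2: yield 2 * 2 = 4
Therefore out = [0, 2, 4].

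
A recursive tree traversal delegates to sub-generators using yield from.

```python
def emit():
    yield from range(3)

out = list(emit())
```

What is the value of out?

Step 1: yield from delegates to the iterable, yielding each element.
Step 2: Collected values: [0, 1, 2].
Therefore out = [0, 1, 2].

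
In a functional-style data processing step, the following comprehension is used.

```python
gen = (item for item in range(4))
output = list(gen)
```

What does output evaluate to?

Step 1: Generator expression iterates range(4): [0, 1, 2, 3].
Step 2: list() collects all values.
Therefore output = [0, 1, 2, 3].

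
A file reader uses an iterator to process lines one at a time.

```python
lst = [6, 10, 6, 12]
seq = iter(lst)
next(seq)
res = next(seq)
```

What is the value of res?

Step 1: Create iterator over [6, 10, 6, 12].
Step 2: next() consumes 6.
Step 3: next() returns 10.
Therefore res = 10.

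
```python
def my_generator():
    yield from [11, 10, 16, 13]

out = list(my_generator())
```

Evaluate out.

Step 1: yield from delegates to the iterable, yielding each element.
Step 2: Collected values: [11, 10, 16, 13].
Therefore out = [11, 10, 16, 13].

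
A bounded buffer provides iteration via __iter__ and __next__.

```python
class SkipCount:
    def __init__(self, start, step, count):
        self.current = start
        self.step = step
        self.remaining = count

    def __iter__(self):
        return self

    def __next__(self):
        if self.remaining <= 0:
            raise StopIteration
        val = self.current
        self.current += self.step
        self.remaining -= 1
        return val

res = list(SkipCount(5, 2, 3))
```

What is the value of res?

Step 1: SkipCount starts at 5, increments by 2, for 3 steps:
  Yield 5, then current += 2
  Yield 7, then current += 2
  Yield 9, then current += 2
Therefore res = [5, 7, 9].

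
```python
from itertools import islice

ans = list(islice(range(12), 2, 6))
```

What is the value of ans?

Step 1: islice(range(12), 2, 6) takes elements at indices [2, 6).
Step 2: Elements: [2, 3, 4, 5].
Therefore ans = [2, 3, 4, 5].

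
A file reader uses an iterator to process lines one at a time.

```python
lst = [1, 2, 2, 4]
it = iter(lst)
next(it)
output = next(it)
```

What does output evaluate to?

Step 1: Create iterator over [1, 2, 2, 4].
Step 2: next() consumes 1.
Step 3: next() returns 2.
Therefore output = 2.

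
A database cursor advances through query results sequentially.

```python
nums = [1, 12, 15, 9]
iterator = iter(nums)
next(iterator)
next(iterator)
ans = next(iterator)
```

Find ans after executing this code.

Step 1: Create iterator over [1, 12, 15, 9].
Step 2: next() consumes 1.
Step 3: next() consumes 12.
Step 4: next() returns 15.
Therefore ans = 15.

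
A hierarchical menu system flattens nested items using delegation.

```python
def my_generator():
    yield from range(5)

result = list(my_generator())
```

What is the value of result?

Step 1: yield from delegates to the iterable, yielding each element.
Step 2: Collected values: [0, 1, 2, 3, 4].
Therefore result = [0, 1, 2, 3, 4].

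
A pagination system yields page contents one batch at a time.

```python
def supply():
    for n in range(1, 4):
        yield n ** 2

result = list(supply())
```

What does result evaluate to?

Step 1: For each n in range(1, 4), yield n**2:
  n=1: yield 1**2 = 1
  n=2: yield 2**2 = 4
  n=3: yield 3**2 = 9
Therefore result = [1, 4, 9].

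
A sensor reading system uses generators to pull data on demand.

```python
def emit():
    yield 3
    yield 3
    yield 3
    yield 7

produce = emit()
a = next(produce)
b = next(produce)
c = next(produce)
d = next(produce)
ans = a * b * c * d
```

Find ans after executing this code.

Step 1: Create generator and consume all values:
  a = next(produce) = 3
  b = next(produce) = 3
  c = next(produce) = 3
  d = next(produce) = 7
Step 2: ans = 3 * 3 * 3 * 7 = 189.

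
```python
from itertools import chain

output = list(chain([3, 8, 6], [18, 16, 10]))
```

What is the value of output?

Step 1: chain() concatenates iterables: [3, 8, 6] + [18, 16, 10].
Therefore output = [3, 8, 6, 18, 16, 10].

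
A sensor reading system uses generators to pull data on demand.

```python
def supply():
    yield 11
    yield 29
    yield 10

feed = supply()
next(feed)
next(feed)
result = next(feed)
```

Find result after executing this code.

Step 1: supply() creates a generator.
Step 2: next(feed) yields 11 (consumed and discarded).
Step 3: next(feed) yields 29 (consumed and discarded).
Step 4: next(feed) yields 10, assigned to result.
Therefore result = 10.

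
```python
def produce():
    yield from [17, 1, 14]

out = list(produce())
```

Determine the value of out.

Step 1: yield from delegates to the iterable, yielding each element.
Step 2: Collected values: [17, 1, 14].
Therefore out = [17, 1, 14].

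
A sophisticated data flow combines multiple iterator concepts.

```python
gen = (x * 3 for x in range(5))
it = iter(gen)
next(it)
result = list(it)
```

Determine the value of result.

Step 1: Generator produces [0, 3, 6, 9, 12].
Step 2: next(it) consumes first element (0).
Step 3: list(it) collects remaining: [3, 6, 9, 12].
Therefore result = [3, 6, 9, 12].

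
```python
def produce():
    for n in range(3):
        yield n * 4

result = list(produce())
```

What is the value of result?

Step 1: For each n in range(3), yield n * 4:
  n=0: yield 0 * 4 = 0
  n=1: yield 1 * 4 = 4
  n=2: yield 2 * 4 = 8
Therefore result = [0, 4, 8].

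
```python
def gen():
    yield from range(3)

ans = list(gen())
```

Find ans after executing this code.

Step 1: yield from delegates to the iterable, yielding each element.
Step 2: Collected values: [0, 1, 2].
Therefore ans = [0, 1, 2].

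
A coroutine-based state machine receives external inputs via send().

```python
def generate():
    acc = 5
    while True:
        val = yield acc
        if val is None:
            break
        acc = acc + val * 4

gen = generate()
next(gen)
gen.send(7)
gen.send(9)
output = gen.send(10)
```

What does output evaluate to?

Step 1: next() -> yield acc=5.
Step 2: send(7) -> val=7, acc = 5 + 7*4 = 33, yield 33.
Step 3: send(9) -> val=9, acc = 33 + 9*4 = 69, yield 69.
Step 4: send(10) -> val=10, acc = 69 + 10*4 = 109, yield 109.
Therefore output = 109.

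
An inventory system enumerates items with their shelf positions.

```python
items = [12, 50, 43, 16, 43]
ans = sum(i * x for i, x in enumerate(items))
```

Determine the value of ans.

Step 1: Compute i * x for each (i, x) in enumerate([12, 50, 43, 16, 43]):
  i=0, x=12: 0*12 = 0
  i=1, x=50: 1*50 = 50
  i=2, x=43: 2*43 = 86
  i=3, x=16: 3*16 = 48
  i=4, x=43: 4*43 = 172
Step 2: sum = 0 + 50 + 86 + 48 + 172 = 356.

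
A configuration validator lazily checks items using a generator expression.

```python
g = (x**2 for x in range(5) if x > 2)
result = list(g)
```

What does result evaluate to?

Step 1: For range(5), keep x > 2, then square:
  x=0: 0 <= 2, excluded
  x=1: 1 <= 2, excluded
  x=2: 2 <= 2, excluded
  x=3: 3 > 2, yield 3**2 = 9
  x=4: 4 > 2, yield 4**2 = 16
Therefore result = [9, 16].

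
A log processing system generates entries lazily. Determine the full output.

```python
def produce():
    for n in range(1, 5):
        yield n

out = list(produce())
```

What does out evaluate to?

Step 1: The generator yields each value from range(1, 5).
Step 2: list() consumes all yields: [1, 2, 3, 4].
Therefore out = [1, 2, 3, 4].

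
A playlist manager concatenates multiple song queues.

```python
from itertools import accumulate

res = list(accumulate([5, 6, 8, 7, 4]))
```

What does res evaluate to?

Step 1: accumulate computes running sums:
  + 5 = 5
  + 6 = 11
  + 8 = 19
  + 7 = 26
  + 4 = 30
Therefore res = [5, 11, 19, 26, 30].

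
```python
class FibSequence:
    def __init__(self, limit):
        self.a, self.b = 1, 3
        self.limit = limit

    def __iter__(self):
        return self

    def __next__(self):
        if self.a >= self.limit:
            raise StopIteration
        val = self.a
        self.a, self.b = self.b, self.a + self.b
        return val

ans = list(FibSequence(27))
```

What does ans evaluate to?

Step 1: Fibonacci-like sequence (a=1, b=3) until >= 27:
  Yield 1, then a,b = 3,4
  Yield 3, then a,b = 4,7
  Yield 4, then a,b = 7,11
  Yield 7, then a,b = 11,18
  Yield 11, then a,b = 18,29
  Yield 18, then a,b = 29,47
Step 2: 29 >= 27, stop.
Therefore ans = [1, 3, 4, 7, 11, 18].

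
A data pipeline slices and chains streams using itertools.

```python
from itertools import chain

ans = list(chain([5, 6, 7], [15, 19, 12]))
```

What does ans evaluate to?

Step 1: chain() concatenates iterables: [5, 6, 7] + [15, 19, 12].
Therefore ans = [5, 6, 7, 15, 19, 12].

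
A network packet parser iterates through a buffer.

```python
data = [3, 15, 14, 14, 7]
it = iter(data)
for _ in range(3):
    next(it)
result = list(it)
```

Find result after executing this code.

Step 1: Create iterator over [3, 15, 14, 14, 7].
Step 2: Advance 3 positions (consuming [3, 15, 14]).
Step 3: list() collects remaining elements: [14, 7].
Therefore result = [14, 7].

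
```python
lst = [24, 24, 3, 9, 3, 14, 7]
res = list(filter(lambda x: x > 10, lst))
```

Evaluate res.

Step 1: Filter elements > 10:
  24: kept
  24: kept
  3: removed
  9: removed
  3: removed
  14: kept
  7: removed
Therefore res = [24, 24, 14].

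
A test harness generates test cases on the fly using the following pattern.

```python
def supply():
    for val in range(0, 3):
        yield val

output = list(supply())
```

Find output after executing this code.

Step 1: The generator yields each value from range(0, 3).
Step 2: list() consumes all yields: [0, 1, 2].
Therefore output = [0, 1, 2].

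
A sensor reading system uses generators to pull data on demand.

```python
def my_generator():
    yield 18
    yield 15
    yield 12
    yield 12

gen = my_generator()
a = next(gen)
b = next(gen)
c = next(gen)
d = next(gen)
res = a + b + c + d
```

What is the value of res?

Step 1: Create generator and consume all values:
  a = next(gen) = 18
  b = next(gen) = 15
  c = next(gen) = 12
  d = next(gen) = 12
Step 2: res = 18 + 15 + 12 + 12 = 57.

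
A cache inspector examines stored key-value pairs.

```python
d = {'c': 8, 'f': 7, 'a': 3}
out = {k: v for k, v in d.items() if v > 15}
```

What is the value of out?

Step 1: Filter items where value > 15:
  'c': 8 <= 15: removed
  'f': 7 <= 15: removed
  'a': 3 <= 15: removed
Therefore out = {}.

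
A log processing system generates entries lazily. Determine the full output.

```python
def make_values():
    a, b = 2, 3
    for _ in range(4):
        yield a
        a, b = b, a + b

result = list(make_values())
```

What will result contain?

Step 1: Fibonacci-like sequence starting with a=2, b=3:
  Iteration 1: yield a=2, then a,b = 3,5
  Iteration 2: yield a=3, then a,b = 5,8
  Iteration 3: yield a=5, then a,b = 8,13
  Iteration 4: yield a=8, then a,b = 13,21
Therefore result = [2, 3, 5, 8].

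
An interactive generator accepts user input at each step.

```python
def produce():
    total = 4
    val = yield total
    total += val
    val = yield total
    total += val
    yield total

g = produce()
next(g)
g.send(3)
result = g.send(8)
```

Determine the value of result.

Step 1: next() -> yield total=4.
Step 2: send(3) -> val=3, total = 4+3 = 7, yield 7.
Step 3: send(8) -> val=8, total = 7+8 = 15, yield 15.
Therefore result = 15.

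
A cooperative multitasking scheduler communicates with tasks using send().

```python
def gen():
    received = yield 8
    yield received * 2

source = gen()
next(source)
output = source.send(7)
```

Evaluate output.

Step 1: next(source) advances to first yield, producing 8.
Step 2: send(7) resumes, received = 7.
Step 3: yield received * 2 = 7 * 2 = 14.
Therefore output = 14.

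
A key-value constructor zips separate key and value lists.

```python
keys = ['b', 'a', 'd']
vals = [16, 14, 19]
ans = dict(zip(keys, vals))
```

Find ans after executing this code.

Step 1: zip pairs keys with values:
  'b' -> 16
  'a' -> 14
  'd' -> 19
Therefore ans = {'b': 16, 'a': 14, 'd': 19}.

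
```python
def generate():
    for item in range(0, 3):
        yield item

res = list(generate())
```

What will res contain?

Step 1: The generator yields each value from range(0, 3).
Step 2: list() consumes all yields: [0, 1, 2].
Therefore res = [0, 1, 2].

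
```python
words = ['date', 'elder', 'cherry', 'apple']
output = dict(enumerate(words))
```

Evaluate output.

Step 1: enumerate pairs indices with words:
  0 -> 'date'
  1 -> 'elder'
  2 -> 'cherry'
  3 -> 'apple'
Therefore output = {0: 'date', 1: 'elder', 2: 'cherry', 3: 'apple'}.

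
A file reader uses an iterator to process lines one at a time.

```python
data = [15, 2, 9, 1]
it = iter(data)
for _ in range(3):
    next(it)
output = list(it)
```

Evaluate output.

Step 1: Create iterator over [15, 2, 9, 1].
Step 2: Advance 3 positions (consuming [15, 2, 9]).
Step 3: list() collects remaining elements: [1].
Therefore output = [1].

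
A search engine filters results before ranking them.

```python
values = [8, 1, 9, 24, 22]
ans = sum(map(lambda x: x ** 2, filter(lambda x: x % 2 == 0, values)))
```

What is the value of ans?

Step 1: Filter even numbers from [8, 1, 9, 24, 22]: [8, 24, 22]
Step 2: Square each: [64, 576, 484]
Step 3: Sum = 1124.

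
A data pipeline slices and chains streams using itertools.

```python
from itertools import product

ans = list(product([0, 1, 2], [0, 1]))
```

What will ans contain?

Step 1: product([0, 1, 2], [0, 1]) gives all pairs:
  (0, 0)
  (0, 1)
  (1, 0)
  (1, 1)
  (2, 0)
  (2, 1)
Therefore ans = [(0, 0), (0, 1), (1, 0), (1, 1), (2, 0), (2, 1)].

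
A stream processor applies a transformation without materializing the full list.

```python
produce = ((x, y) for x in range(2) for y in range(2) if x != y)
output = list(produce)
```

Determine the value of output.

Step 1: Nested generator over range(2) x range(2) where x != y:
  (0, 0): excluded (x == y)
  (0, 1): included
  (1, 0): included
  (1, 1): excluded (x == y)
Therefore output = [(0, 1), (1, 0)].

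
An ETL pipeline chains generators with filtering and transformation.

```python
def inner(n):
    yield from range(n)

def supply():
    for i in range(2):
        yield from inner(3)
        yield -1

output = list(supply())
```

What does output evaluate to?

Step 1: For each i in range(2):
  i=0: yield from inner(3) -> [0, 1, 2], then yield -1
  i=1: yield from inner(3) -> [0, 1, 2], then yield -1
Therefore output = [0, 1, 2, -1, 0, 1, 2, -1].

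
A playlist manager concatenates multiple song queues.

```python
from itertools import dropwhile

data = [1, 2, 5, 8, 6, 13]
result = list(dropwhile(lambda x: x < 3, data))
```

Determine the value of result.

Step 1: dropwhile drops elements while < 3:
  1 < 3: dropped
  2 < 3: dropped
  5: kept (dropping stopped)
Step 2: Remaining elements kept regardless of condition.
Therefore result = [5, 8, 6, 13].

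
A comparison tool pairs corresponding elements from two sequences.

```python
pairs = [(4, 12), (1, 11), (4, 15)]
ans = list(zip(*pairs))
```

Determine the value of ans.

Step 1: zip(*pairs) transposes: unzips [(4, 12), (1, 11), (4, 15)] into separate sequences.
Step 2: First elements: (4, 1, 4), second elements: (12, 11, 15).
Therefore ans = [(4, 1, 4), (12, 11, 15)].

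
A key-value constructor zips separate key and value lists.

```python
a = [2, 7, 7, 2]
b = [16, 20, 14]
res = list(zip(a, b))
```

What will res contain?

Step 1: zip stops at shortest (len(a)=4, len(b)=3):
  Index 0: (2, 16)
  Index 1: (7, 20)
  Index 2: (7, 14)
Step 2: Last element of a (2) has no pair, dropped.
Therefore res = [(2, 16), (7, 20), (7, 14)].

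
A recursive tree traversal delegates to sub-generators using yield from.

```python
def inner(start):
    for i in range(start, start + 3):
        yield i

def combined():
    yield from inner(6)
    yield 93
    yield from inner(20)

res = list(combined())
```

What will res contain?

Step 1: combined() delegates to inner(6):
  yield 6
  yield 7
  yield 8
Step 2: yield 93
Step 3: Delegates to inner(20):
  yield 20
  yield 21
  yield 22
Therefore res = [6, 7, 8, 93, 20, 21, 22].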